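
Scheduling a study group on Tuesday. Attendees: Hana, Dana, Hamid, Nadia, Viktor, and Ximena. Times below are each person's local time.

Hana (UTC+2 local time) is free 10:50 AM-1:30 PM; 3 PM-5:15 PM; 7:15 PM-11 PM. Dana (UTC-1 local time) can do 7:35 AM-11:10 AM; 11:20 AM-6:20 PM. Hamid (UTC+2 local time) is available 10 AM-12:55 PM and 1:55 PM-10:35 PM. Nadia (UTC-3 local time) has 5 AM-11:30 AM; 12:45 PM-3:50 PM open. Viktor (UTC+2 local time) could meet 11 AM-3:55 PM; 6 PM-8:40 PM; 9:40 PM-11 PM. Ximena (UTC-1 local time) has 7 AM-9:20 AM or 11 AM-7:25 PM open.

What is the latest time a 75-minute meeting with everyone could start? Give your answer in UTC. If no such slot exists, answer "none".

Hana in UTC: 08:50-11:30, 13:00-15:15, 17:15-21:00 (subtract 2h to convert from UTC+2).
Dana in UTC: 08:35-12:10, 12:20-19:20 (add 1h to convert from UTC-1).
Hamid in UTC: 08:00-10:55, 11:55-20:35 (subtract 2h to convert from UTC+2).
Nadia in UTC: 08:00-14:30, 15:45-18:50 (add 3h to convert from UTC-3).
Viktor in UTC: 09:00-13:55, 16:00-18:40, 19:40-21:00 (subtract 2h to convert from UTC+2).
Ximena in UTC: 08:00-10:20, 12:00-20:25 (add 1h to convert from UTC-1).
Hana ∩ Dana: 08:50-11:30, 13:00-15:15, 17:15-19:20.
Hana ∩ Dana ∩ Hamid: 08:50-10:55, 13:00-15:15, 17:15-19:20.
Hana ∩ Dana ∩ Hamid ∩ Nadia: 08:50-10:55, 13:00-14:30, 17:15-18:50.
Hana ∩ Dana ∩ Hamid ∩ Nadia ∩ Viktor: 09:00-10:55, 13:00-13:55, 17:15-18:40.
Hana ∩ Dana ∩ Hamid ∩ Nadia ∩ Viktor ∩ Ximena: 09:00-10:20, 13:00-13:55, 17:15-18:40.
The last common window of at least 75 minutes is 17:15-18:40; a 75-minute meeting can start as late as 17:25 and still end by 18:40.

17:25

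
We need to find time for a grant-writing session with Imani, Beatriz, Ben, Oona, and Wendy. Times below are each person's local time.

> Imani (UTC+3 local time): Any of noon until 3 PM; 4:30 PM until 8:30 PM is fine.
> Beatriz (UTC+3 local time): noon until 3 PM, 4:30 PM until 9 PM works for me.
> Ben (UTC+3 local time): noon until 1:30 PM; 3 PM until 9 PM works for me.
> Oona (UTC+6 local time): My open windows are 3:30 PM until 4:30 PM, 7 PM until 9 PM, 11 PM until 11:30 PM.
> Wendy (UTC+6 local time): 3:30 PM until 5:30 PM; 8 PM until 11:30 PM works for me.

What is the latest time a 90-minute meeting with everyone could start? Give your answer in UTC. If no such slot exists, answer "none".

Imani in UTC: 09:00-12:00, 13:30-17:30 (subtract 3h to convert from UTC+3).
Beatriz in UTC: 09:00-12:00, 13:30-18:00 (subtract 3h to convert from UTC+3).
Ben in UTC: 09:00-10:30, 12:00-18:00 (subtract 3h to convert from UTC+3).
Oona in UTC: 09:30-10:30, 13:00-15:00, 17:00-17:30 (subtract 6h to convert from UTC+6).
Wendy in UTC: 09:30-11:30, 14:00-17:30 (subtract 6h to convert from UTC+6).
Imani ∩ Beatriz: 09:00-12:00, 13:30-17:30.
Imani ∩ Beatriz ∩ Ben: 09:00-10:30, 13:30-17:30.
Imani ∩ Beatriz ∩ Ben ∩ Oona: 09:30-10:30, 13:30-15:00, 17:00-17:30.
Imani ∩ Beatriz ∩ Ben ∩ Oona ∩ Wendy: 09:30-10:30, 14:00-15:00, 17:00-17:30.
No common window is at least 90 minutes long.

none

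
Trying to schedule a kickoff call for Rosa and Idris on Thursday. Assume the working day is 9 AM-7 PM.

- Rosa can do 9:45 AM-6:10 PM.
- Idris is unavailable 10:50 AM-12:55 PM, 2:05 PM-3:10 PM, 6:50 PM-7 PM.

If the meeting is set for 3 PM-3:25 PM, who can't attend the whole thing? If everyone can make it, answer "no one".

Rosa free: 09:45-18:10.
Idris free: 09:00-10:50, 12:55-14:05, 15:10-18:50 (invert busy blocks within the working day).
Rosa: free for 15:00-15:25. Idris: not fully free for 15:00-15:25.

Idris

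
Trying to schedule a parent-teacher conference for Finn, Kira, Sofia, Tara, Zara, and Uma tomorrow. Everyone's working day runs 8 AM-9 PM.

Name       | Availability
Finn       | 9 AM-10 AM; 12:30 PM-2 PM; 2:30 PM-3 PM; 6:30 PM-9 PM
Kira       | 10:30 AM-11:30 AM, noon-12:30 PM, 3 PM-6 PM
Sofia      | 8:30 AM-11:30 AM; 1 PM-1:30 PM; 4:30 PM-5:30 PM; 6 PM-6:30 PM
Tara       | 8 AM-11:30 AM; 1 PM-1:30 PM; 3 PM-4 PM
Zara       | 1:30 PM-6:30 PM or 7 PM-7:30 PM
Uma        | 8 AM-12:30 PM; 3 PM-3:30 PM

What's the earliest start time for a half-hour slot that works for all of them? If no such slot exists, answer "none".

none

Finn ∩ Kira: ∅.
Finn ∩ Kira ∩ Sofia: ∅.
Finn ∩ Kira ∩ Sofia ∩ Tara: ∅.
Finn ∩ Kira ∩ Sofia ∩ Tara ∩ Zara: ∅.
Finn ∩ Kira ∩ Sofia ∩ Tara ∩ Zara ∩ Uma: ∅.
There is no time when everyone is free.
No common window is at least 30 minutes long.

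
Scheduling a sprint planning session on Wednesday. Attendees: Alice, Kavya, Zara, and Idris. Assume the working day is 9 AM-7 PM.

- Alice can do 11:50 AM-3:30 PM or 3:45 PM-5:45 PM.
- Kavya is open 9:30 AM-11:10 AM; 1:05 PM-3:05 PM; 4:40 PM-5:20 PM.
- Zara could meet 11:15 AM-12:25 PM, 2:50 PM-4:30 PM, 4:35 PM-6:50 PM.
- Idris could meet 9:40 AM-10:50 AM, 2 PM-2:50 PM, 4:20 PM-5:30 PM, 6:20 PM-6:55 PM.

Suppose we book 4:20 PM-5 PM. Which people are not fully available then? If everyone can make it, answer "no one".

Kavya, Zara

Alice: free for 16:20-17:00. Kavya: not fully free for 16:20-17:00. Zara: not fully free for 16:20-17:00. Idris: free for 16:20-17:00.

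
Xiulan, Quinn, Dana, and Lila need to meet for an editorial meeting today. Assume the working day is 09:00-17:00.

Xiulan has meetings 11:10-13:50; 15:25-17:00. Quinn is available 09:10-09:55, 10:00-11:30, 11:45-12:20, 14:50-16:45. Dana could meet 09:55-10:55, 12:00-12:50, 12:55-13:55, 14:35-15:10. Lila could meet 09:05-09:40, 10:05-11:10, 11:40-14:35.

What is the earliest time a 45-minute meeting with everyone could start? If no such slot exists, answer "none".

10:05

Xiulan free: 09:00-11:10, 13:50-15:25 (invert busy blocks within the working day).
Quinn free: 09:10-09:55, 10:00-11:30, 11:45-12:20, 14:50-16:45.
Dana free: 09:55-10:55, 12:00-12:50, 12:55-13:55, 14:35-15:10.
Lila free: 09:05-09:40, 10:05-11:10, 11:40-14:35.
Xiulan ∩ Quinn: 09:10-09:55, 10:00-11:10, 14:50-15:25.
Xiulan ∩ Quinn ∩ Dana: 10:00-10:55, 14:50-15:10.
Xiulan ∩ Quinn ∩ Dana ∩ Lila: 10:05-10:55.
The first common window of at least 45 minutes is 10:05-10:55, so the earliest start is 10:05.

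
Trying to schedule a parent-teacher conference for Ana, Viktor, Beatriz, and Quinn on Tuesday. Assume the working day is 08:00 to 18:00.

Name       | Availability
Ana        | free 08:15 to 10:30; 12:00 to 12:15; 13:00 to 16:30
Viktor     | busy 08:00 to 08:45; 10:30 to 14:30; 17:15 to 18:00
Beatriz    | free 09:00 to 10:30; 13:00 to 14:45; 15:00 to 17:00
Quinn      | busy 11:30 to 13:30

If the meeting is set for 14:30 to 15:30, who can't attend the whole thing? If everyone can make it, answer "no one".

Beatriz

Ana free: 08:15-10:30, 12:00-12:15, 13:00-16:30.
Viktor free: 08:45-10:30, 14:30-17:15 (invert busy blocks within the working day).
Beatriz free: 09:00-10:30, 13:00-14:45, 15:00-17:00.
Quinn free: 08:00-11:30, 13:30-18:00 (invert busy blocks within the working day).
Ana: free for 14:30-15:30. Viktor: free for 14:30-15:30. Beatriz: not fully free for 14:30-15:30. Quinn: free for 14:30-15:30.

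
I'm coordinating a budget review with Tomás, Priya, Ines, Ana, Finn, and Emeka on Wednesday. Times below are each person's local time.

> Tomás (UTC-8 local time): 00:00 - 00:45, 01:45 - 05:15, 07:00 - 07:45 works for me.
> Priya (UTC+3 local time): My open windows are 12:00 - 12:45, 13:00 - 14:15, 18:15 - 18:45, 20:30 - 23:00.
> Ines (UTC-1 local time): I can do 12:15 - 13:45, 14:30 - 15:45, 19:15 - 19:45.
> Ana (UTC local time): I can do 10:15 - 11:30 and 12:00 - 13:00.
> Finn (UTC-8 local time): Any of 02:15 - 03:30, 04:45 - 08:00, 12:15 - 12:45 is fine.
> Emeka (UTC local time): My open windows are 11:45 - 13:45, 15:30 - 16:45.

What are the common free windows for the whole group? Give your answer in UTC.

Tomás in UTC: 08:00-08:45, 09:45-13:15, 15:00-15:45 (add 8h to convert from UTC-8).
Priya in UTC: 09:00-09:45, 10:00-11:15, 15:15-15:45, 17:30-20:00 (subtract 3h to convert from UTC+3).
Ines in UTC: 13:15-14:45, 15:30-16:45, 20:15-20:45 (add 1h to convert from UTC-1).
Ana in UTC: 10:15-11:30, 12:00-13:00.
Finn in UTC: 10:15-11:30, 12:45-16:00, 20:15-20:45 (add 8h to convert from UTC-8).
Emeka in UTC: 11:45-13:45, 15:30-16:45.
Tomás ∩ Priya: 10:00-11:15, 15:15-15:45.
Tomás ∩ Priya ∩ Ines: 15:30-15:45.
Tomás ∩ Priya ∩ Ines ∩ Ana: ∅.
Tomás ∩ Priya ∩ Ines ∩ Ana ∩ Finn: ∅.
Tomás ∩ Priya ∩ Ines ∩ Ana ∩ Finn ∩ Emeka: ∅.
There is no time when everyone is free.

none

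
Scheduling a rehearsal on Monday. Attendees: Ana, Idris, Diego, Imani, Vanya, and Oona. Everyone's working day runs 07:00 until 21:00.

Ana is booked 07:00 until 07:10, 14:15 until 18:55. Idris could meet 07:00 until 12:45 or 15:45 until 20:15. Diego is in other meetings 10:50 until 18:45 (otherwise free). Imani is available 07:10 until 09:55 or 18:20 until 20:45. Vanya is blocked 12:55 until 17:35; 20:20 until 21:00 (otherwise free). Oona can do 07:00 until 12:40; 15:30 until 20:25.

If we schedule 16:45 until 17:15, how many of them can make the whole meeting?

Ana free: 07:10-14:15, 18:55-21:00 (invert busy blocks within the working day).
Idris free: 07:00-12:45, 15:45-20:15.
Diego free: 07:00-10:50, 18:45-21:00 (invert busy blocks within the working day).
Imani free: 07:10-09:55, 18:20-20:45.
Vanya free: 07:00-12:55, 17:35-20:20 (invert busy blocks within the working day).
Oona free: 07:00-12:40, 15:30-20:25.
Idris and Oona can make the full 16:45-17:15 slot — that's 2.

2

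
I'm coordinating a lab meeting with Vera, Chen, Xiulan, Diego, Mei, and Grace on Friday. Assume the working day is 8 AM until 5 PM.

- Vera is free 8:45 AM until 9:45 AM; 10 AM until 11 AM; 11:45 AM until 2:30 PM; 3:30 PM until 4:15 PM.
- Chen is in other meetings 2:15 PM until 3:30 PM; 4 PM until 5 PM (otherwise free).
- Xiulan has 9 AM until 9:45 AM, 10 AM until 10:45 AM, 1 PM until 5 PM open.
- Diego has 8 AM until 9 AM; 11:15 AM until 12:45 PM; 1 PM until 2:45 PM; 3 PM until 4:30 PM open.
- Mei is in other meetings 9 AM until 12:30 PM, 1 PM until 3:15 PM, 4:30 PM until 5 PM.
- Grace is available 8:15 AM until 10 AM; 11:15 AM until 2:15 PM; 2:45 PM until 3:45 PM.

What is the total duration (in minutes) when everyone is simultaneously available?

Vera free: 08:45-09:45, 10:00-11:00, 11:45-14:30, 15:30-16:15.
Chen free: 08:00-14:15, 15:30-16:00 (invert busy blocks within the working day).
Xiulan free: 09:00-09:45, 10:00-10:45, 13:00-17:00.
Diego free: 08:00-09:00, 11:15-12:45, 13:00-14:45, 15:00-16:30.
Mei free: 08:00-09:00, 12:30-13:00, 15:15-16:30 (invert busy blocks within the working day).
Grace free: 08:15-10:00, 11:15-14:15, 14:45-15:45.
Vera ∩ Chen: 08:45-09:45, 10:00-11:00, 11:45-14:15, 15:30-16:00.
Vera ∩ Chen ∩ Xiulan: 09:00-09:45, 10:00-10:45, 13:00-14:15, 15:30-16:00.
Vera ∩ Chen ∩ Xiulan ∩ Diego: 13:00-14:15, 15:30-16:00.
Vera ∩ Chen ∩ Xiulan ∩ Diego ∩ Mei: 15:30-16:00.
Vera ∩ Chen ∩ Xiulan ∩ Diego ∩ Mei ∩ Grace: 15:30-15:45.
That's a single block of 15 minutes.

15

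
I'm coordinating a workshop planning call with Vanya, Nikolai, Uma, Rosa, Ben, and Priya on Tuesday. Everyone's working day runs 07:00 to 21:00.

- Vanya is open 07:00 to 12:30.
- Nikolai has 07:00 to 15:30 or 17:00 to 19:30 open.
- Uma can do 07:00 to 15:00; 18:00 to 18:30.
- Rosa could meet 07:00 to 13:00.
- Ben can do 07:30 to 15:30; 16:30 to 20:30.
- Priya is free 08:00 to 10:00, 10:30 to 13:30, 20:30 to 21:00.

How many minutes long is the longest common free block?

120

Vanya ∩ Nikolai: 07:00-12:30.
Vanya ∩ Nikolai ∩ Uma: 07:00-12:30.
Vanya ∩ Nikolai ∩ Uma ∩ Rosa: 07:00-12:30.
Vanya ∩ Nikolai ∩ Uma ∩ Rosa ∩ Ben: 07:30-12:30.
Vanya ∩ Nikolai ∩ Uma ∩ Rosa ∩ Ben ∩ Priya: 08:00-10:00, 10:30-12:30.
The longest is 08:00-10:00 at 120 minutes.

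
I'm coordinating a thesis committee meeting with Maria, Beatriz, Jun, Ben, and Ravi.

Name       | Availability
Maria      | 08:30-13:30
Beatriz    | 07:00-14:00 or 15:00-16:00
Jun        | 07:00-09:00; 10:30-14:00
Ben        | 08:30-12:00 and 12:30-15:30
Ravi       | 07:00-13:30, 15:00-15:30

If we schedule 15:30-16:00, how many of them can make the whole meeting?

Beatriz can make the full 15:30-16:00 slot — that's 1.

1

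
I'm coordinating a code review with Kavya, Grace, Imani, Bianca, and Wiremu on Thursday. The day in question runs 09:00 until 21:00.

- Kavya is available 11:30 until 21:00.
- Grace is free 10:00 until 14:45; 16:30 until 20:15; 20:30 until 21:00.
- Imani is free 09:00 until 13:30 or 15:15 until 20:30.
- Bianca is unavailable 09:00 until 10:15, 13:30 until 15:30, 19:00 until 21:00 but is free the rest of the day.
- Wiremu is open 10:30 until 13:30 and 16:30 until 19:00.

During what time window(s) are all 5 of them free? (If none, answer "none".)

Kavya free: 11:30-21:00.
Grace free: 10:00-14:45, 16:30-20:15, 20:30-21:00.
Imani free: 09:00-13:30, 15:15-20:30.
Bianca free: 10:15-13:30, 15:30-19:00 (invert busy blocks within the working day).
Wiremu free: 10:30-13:30, 16:30-19:00.
Kavya ∩ Grace: 11:30-14:45, 16:30-20:15, 20:30-21:00.
Kavya ∩ Grace ∩ Imani: 11:30-13:30, 16:30-20:15.
Kavya ∩ Grace ∩ Imani ∩ Bianca: 11:30-13:30, 16:30-19:00.
Kavya ∩ Grace ∩ Imani ∩ Bianca ∩ Wiremu: 11:30-13:30, 16:30-19:00.
Those are the intersection windows.

11:30-13:30, 16:30-19:00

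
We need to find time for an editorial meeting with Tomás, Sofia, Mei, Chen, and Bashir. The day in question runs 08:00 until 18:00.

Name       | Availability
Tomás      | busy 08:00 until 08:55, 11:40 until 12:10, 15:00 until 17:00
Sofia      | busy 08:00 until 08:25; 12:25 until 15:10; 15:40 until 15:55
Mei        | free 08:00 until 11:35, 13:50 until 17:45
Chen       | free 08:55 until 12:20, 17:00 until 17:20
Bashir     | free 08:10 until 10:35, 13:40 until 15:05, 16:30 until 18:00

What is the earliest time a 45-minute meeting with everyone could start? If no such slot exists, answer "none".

Tomás free: 08:55-11:40, 12:10-15:00, 17:00-18:00 (invert busy blocks within the working day).
Sofia free: 08:25-12:25, 15:10-15:40, 15:55-18:00 (invert busy blocks within the working day).
Mei free: 08:00-11:35, 13:50-17:45.
Chen free: 08:55-12:20, 17:00-17:20.
Bashir free: 08:10-10:35, 13:40-15:05, 16:30-18:00.
Tomás ∩ Sofia: 08:55-11:40, 12:10-12:25, 17:00-18:00.
Tomás ∩ Sofia ∩ Mei: 08:55-11:35, 17:00-17:45.
Tomás ∩ Sofia ∩ Mei ∩ Chen: 08:55-11:35, 17:00-17:20.
Tomás ∩ Sofia ∩ Mei ∩ Chen ∩ Bashir: 08:55-10:35, 17:00-17:20.
Those are the intersection windows.
The first common window of at least 45 minutes is 08:55-10:35, so the earliest start is 08:55.

08:55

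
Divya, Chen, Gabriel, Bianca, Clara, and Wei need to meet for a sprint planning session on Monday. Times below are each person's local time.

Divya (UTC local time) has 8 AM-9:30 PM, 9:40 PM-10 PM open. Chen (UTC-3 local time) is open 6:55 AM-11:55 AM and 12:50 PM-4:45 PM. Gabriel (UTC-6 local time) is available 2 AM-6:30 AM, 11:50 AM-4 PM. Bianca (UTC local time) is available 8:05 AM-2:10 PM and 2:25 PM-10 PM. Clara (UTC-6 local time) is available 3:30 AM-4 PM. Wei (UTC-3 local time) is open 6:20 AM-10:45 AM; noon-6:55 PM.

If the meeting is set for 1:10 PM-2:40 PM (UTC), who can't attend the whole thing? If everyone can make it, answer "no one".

Bianca, Gabriel, Wei

Divya in UTC: 08:00-21:30, 21:40-22:00.
Chen in UTC: 09:55-14:55, 15:50-19:45 (add 3h to convert from UTC-3).
Gabriel in UTC: 08:00-12:30, 17:50-22:00 (add 6h to convert from UTC-6).
Bianca in UTC: 08:05-14:10, 14:25-22:00.
Clara in UTC: 09:30-22:00 (add 6h to convert from UTC-6).
Wei in UTC: 09:20-13:45, 15:00-21:55 (add 3h to convert from UTC-3).
Divya: free for 13:10-14:40. Chen: free for 13:10-14:40. Gabriel: not fully free for 13:10-14:40. Bianca: not fully free for 13:10-14:40. Clara: free for 13:10-14:40. Wei: not fully free for 13:10-14:40.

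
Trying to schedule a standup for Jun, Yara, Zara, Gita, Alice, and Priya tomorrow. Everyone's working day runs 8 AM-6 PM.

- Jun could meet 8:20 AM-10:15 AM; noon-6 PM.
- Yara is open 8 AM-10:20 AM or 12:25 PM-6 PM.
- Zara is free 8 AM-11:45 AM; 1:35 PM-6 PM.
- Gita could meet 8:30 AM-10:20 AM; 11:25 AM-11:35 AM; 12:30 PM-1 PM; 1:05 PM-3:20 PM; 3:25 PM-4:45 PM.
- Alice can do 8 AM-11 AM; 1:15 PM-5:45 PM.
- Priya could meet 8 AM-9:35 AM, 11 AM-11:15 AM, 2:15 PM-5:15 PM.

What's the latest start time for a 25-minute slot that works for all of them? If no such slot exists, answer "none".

Jun ∩ Yara: 08:20-10:15, 12:25-18:00.
Jun ∩ Yara ∩ Zara: 08:20-10:15, 13:35-18:00.
Jun ∩ Yara ∩ Zara ∩ Gita: 08:30-10:15, 13:35-15:20, 15:25-16:45.
Jun ∩ Yara ∩ Zara ∩ Gita ∩ Alice: 08:30-10:15, 13:35-15:20, 15:25-16:45.
Jun ∩ Yara ∩ Zara ∩ Gita ∩ Alice ∩ Priya: 08:30-09:35, 14:15-15:20, 15:25-16:45.
The last common window of at least 25 minutes is 15:25-16:45; a 25-minute meeting can start as late as 16:20 and still end by 16:45.

16:20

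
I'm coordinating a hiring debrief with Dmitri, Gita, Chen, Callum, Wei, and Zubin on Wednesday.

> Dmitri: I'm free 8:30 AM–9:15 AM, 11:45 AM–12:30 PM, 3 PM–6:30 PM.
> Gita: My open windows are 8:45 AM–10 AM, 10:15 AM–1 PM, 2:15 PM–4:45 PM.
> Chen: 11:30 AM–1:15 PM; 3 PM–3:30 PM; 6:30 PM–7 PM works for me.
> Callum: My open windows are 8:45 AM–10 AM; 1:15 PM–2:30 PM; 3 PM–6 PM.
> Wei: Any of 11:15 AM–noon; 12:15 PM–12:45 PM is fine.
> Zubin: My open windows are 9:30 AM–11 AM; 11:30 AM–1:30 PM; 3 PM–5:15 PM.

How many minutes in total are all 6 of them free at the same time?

Dmitri ∩ Gita: 08:45-09:15, 11:45-12:30, 15:00-16:45.
Dmitri ∩ Gita ∩ Chen: 11:45-12:30, 15:00-15:30.
Dmitri ∩ Gita ∩ Chen ∩ Callum: 15:00-15:30.
Dmitri ∩ Gita ∩ Chen ∩ Callum ∩ Wei: ∅.
Dmitri ∩ Gita ∩ Chen ∩ Callum ∩ Wei ∩ Zubin: ∅.
There is no time when everyone is free.
There is no common window, so the total is 0 minutes.

0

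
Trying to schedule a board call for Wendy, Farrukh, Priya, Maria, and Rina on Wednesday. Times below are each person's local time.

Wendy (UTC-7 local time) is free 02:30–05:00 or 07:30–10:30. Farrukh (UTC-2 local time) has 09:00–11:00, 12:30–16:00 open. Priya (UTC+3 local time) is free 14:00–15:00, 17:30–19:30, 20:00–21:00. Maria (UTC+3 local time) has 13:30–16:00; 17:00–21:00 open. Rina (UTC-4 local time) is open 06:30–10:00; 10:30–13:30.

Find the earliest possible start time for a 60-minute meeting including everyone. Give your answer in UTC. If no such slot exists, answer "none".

Wendy in UTC: 09:30-12:00, 14:30-17:30 (add 7h to convert from UTC-7).
Farrukh in UTC: 11:00-13:00, 14:30-18:00 (add 2h to convert from UTC-2).
Priya in UTC: 11:00-12:00, 14:30-16:30, 17:00-18:00 (subtract 3h to convert from UTC+3).
Maria in UTC: 10:30-13:00, 14:00-18:00 (subtract 3h to convert from UTC+3).
Rina in UTC: 10:30-14:00, 14:30-17:30 (add 4h to convert from UTC-4).
Wendy ∩ Farrukh: 11:00-12:00, 14:30-17:30.
Wendy ∩ Farrukh ∩ Priya: 11:00-12:00, 14:30-16:30, 17:00-17:30.
Wendy ∩ Farrukh ∩ Priya ∩ Maria: 11:00-12:00, 14:30-16:30, 17:00-17:30.
Wendy ∩ Farrukh ∩ Priya ∩ Maria ∩ Rina: 11:00-12:00, 14:30-16:30, 17:00-17:30.
So the common availability across everyone is 11:00-12:00, 14:30-16:30, 17:00-17:30.
The first common window of at least 60 minutes is 11:00-12:00, so the earliest start is 11:00.

11:00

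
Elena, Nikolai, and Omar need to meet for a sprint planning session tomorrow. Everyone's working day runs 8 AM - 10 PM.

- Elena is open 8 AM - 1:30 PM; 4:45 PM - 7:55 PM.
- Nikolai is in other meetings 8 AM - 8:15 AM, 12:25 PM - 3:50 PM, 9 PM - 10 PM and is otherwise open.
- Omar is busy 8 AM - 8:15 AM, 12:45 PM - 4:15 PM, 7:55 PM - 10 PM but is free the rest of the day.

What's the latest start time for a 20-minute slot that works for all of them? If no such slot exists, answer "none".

19:35

Elena free: 08:00-13:30, 16:45-19:55.
Nikolai free: 08:15-12:25, 15:50-21:00 (invert busy blocks within the working day).
Omar free: 08:15-12:45, 16:15-19:55 (invert busy blocks within the working day).
Elena ∩ Nikolai: 08:15-12:25, 16:45-19:55.
Elena ∩ Nikolai ∩ Omar: 08:15-12:25, 16:45-19:55.
So the common availability across everyone is 08:15-12:25, 16:45-19:55.
The last common window of at least 20 minutes is 16:45-19:55; a 20-minute meeting can start as late as 19:35 and still end by 19:55.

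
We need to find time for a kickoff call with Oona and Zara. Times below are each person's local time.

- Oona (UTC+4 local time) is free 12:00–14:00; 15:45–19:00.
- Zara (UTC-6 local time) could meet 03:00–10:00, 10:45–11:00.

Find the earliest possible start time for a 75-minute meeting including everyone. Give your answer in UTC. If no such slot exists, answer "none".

Oona in UTC: 08:00-10:00, 11:45-15:00 (subtract 4h to convert from UTC+4).
Zara in UTC: 09:00-16:00, 16:45-17:00 (add 6h to convert from UTC-6).
Oona ∩ Zara: 09:00-10:00, 11:45-15:00.
The first common window of at least 75 minutes is 11:45-15:00, so the earliest start is 11:45.

11:45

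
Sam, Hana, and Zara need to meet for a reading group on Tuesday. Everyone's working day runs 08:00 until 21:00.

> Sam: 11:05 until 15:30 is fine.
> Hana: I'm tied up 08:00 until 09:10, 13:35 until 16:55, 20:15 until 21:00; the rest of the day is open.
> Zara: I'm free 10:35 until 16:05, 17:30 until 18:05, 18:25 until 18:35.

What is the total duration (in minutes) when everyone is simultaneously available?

150

Sam free: 11:05-15:30.
Hana free: 09:10-13:35, 16:55-20:15 (invert busy blocks within the working day).
Zara free: 10:35-16:05, 17:30-18:05, 18:25-18:35.
Sam ∩ Hana: 11:05-13:35.
Sam ∩ Hana ∩ Zara: 11:05-13:35.
That's a single block of 150 minutes.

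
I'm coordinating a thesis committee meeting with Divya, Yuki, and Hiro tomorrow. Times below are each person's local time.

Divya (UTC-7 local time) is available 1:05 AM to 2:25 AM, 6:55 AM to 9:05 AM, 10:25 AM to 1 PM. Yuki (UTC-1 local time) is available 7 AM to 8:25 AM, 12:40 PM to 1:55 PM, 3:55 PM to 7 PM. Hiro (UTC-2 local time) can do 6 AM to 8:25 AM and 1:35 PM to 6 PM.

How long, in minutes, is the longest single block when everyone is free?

155

Divya in UTC: 08:05-09:25, 13:55-16:05, 17:25-20:00 (add 7h to convert from UTC-7).
Yuki in UTC: 08:00-09:25, 13:40-14:55, 16:55-20:00 (add 1h to convert from UTC-1).
Hiro in UTC: 08:00-10:25, 15:35-20:00 (add 2h to convert from UTC-2).
Divya ∩ Yuki: 08:05-09:25, 13:55-14:55, 17:25-20:00.
Divya ∩ Yuki ∩ Hiro: 08:05-09:25, 17:25-20:00.
The longest is 17:25-20:00 at 155 minutes.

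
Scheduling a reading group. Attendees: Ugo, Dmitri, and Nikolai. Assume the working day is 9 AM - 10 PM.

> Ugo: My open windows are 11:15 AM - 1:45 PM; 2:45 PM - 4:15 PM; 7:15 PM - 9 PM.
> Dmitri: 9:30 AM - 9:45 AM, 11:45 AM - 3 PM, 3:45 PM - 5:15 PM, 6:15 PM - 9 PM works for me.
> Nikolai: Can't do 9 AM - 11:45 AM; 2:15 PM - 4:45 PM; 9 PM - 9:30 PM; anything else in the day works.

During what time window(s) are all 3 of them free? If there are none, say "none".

11:45-13:45, 19:15-21:00

Ugo free: 11:15-13:45, 14:45-16:15, 19:15-21:00.
Dmitri free: 09:30-09:45, 11:45-15:00, 15:45-17:15, 18:15-21:00.
Nikolai free: 11:45-14:15, 16:45-21:00, 21:30-22:00 (invert busy blocks within the working day).
Ugo ∩ Dmitri: 11:45-13:45, 14:45-15:00, 15:45-16:15, 19:15-21:00.
Ugo ∩ Dmitri ∩ Nikolai: 11:45-13:45, 19:15-21:00.
So the common availability across everyone is 11:45-13:45, 19:15-21:00.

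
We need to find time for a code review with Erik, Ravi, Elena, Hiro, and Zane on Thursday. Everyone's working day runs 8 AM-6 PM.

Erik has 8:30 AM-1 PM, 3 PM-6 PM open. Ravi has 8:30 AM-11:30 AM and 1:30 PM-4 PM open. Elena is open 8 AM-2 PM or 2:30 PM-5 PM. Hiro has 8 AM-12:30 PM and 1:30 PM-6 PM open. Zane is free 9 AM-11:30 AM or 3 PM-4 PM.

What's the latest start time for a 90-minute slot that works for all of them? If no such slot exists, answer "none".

10:00

Erik ∩ Ravi: 08:30-11:30, 15:00-16:00.
Erik ∩ Ravi ∩ Elena: 08:30-11:30, 15:00-16:00.
Erik ∩ Ravi ∩ Elena ∩ Hiro: 08:30-11:30, 15:00-16:00.
Erik ∩ Ravi ∩ Elena ∩ Hiro ∩ Zane: 09:00-11:30, 15:00-16:00.
Those are the intersection windows.
The last common window of at least 90 minutes is 09:00-11:30; a 90-minute meeting can start as late as 10:00 and still end by 11:30.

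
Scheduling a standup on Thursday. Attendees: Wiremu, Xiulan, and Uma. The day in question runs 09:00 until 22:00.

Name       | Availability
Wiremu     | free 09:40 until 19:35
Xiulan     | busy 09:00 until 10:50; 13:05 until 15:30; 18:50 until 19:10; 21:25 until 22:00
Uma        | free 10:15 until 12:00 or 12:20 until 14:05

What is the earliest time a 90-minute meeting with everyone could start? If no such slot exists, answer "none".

none

Wiremu free: 09:40-19:35.
Xiulan free: 10:50-13:05, 15:30-18:50, 19:10-21:25 (invert busy blocks within the working day).
Uma free: 10:15-12:00, 12:20-14:05.
Wiremu ∩ Xiulan: 10:50-13:05, 15:30-18:50, 19:10-19:35.
Wiremu ∩ Xiulan ∩ Uma: 10:50-12:00, 12:20-13:05.
No common window is at least 90 minutes long.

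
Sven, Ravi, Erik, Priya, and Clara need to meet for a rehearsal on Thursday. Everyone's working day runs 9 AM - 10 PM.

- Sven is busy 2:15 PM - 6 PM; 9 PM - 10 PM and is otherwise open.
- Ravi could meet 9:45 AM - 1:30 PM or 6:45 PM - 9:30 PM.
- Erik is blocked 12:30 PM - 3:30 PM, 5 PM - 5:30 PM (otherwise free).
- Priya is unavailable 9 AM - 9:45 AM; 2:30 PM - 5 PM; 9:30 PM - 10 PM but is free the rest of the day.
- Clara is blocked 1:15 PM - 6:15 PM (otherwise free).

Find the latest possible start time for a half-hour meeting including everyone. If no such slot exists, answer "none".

20:30

Sven free: 09:00-14:15, 18:00-21:00 (invert busy blocks within the working day).
Ravi free: 09:45-13:30, 18:45-21:30.
Erik free: 09:00-12:30, 15:30-17:00, 17:30-22:00 (invert busy blocks within the working day).
Priya free: 09:45-14:30, 17:00-21:30 (invert busy blocks within the working day).
Clara free: 09:00-13:15, 18:15-22:00 (invert busy blocks within the working day).
Sven ∩ Ravi: 09:45-13:30, 18:45-21:00.
Sven ∩ Ravi ∩ Erik: 09:45-12:30, 18:45-21:00.
Sven ∩ Ravi ∩ Erik ∩ Priya: 09:45-12:30, 18:45-21:00.
Sven ∩ Ravi ∩ Erik ∩ Priya ∩ Clara: 09:45-12:30, 18:45-21:00.
Those are the intersection windows.
The last common window of at least 30 minutes is 18:45-21:00; a 30-minute meeting can start as late as 20:30 and still end by 21:00.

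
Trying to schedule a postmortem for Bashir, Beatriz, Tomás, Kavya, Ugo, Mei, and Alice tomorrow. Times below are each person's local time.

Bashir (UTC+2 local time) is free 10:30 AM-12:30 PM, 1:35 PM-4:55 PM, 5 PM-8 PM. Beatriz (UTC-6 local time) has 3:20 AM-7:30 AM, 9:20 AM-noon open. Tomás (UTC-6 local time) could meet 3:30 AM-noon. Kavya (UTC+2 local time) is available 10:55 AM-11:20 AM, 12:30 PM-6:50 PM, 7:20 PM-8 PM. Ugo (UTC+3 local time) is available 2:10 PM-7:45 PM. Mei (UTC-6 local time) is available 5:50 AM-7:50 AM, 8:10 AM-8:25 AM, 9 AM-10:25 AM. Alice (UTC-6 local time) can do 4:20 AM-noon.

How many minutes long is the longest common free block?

Bashir in UTC: 08:30-10:30, 11:35-14:55, 15:00-18:00 (subtract 2h to convert from UTC+2).
Beatriz in UTC: 09:20-13:30, 15:20-18:00 (add 6h to convert from UTC-6).
Tomás in UTC: 09:30-18:00 (add 6h to convert from UTC-6).
Kavya in UTC: 08:55-09:20, 10:30-16:50, 17:20-18:00 (subtract 2h to convert from UTC+2).
Ugo in UTC: 11:10-16:45 (subtract 3h to convert from UTC+3).
Mei in UTC: 11:50-13:50, 14:10-14:25, 15:00-16:25 (add 6h to convert from UTC-6).
Alice in UTC: 10:20-18:00 (add 6h to convert from UTC-6).
Bashir ∩ Beatriz: 09:20-10:30, 11:35-13:30, 15:20-18:00.
Bashir ∩ Beatriz ∩ Tomás: 09:30-10:30, 11:35-13:30, 15:20-18:00.
Bashir ∩ Beatriz ∩ Tomás ∩ Kavya: 11:35-13:30, 15:20-16:50, 17:20-18:00.
Bashir ∩ Beatriz ∩ Tomás ∩ Kavya ∩ Ugo: 11:35-13:30, 15:20-16:45.
Bashir ∩ Beatriz ∩ Tomás ∩ Kavya ∩ Ugo ∩ Mei: 11:50-13:30, 15:20-16:25.
Bashir ∩ Beatriz ∩ Tomás ∩ Kavya ∩ Ugo ∩ Mei ∩ Alice: 11:50-13:30, 15:20-16:25.
So the common availability across everyone is 11:50-13:30, 15:20-16:25.
The longest is 11:50-13:30 at 100 minutes.

100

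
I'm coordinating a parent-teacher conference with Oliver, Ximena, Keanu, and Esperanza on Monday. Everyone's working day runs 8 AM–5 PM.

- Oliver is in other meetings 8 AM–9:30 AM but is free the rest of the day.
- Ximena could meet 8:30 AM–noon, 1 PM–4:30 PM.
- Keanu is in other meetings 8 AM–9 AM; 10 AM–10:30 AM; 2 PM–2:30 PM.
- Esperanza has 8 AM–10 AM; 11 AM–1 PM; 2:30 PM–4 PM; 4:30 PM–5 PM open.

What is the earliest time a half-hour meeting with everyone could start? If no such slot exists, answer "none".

Oliver free: 09:30-17:00 (invert busy blocks within the working day).
Ximena free: 08:30-12:00, 13:00-16:30.
Keanu free: 09:00-10:00, 10:30-14:00, 14:30-17:00 (invert busy blocks within the working day).
Esperanza free: 08:00-10:00, 11:00-13:00, 14:30-16:00, 16:30-17:00.
Oliver ∩ Ximena: 09:30-12:00, 13:00-16:30.
Oliver ∩ Ximena ∩ Keanu: 09:30-10:00, 10:30-12:00, 13:00-14:00, 14:30-16:30.
Oliver ∩ Ximena ∩ Keanu ∩ Esperanza: 09:30-10:00, 11:00-12:00, 14:30-16:00.
The first common window of at least 30 minutes is 09:30-10:00, so the earliest start is 09:30.

09:30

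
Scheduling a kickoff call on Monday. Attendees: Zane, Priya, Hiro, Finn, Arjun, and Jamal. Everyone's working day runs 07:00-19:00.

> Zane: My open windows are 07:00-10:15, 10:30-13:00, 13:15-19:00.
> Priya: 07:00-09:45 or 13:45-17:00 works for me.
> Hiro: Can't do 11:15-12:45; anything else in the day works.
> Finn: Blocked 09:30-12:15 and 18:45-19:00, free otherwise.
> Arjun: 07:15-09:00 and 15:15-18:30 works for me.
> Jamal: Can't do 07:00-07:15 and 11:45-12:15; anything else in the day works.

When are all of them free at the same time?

07:15-09:00, 15:15-17:00

Zane free: 07:00-10:15, 10:30-13:00, 13:15-19:00.
Priya free: 07:00-09:45, 13:45-17:00.
Hiro free: 07:00-11:15, 12:45-19:00 (invert busy blocks within the working day).
Finn free: 07:00-09:30, 12:15-18:45 (invert busy blocks within the working day).
Arjun free: 07:15-09:00, 15:15-18:30.
Jamal free: 07:15-11:45, 12:15-19:00 (invert busy blocks within the working day).
Zane ∩ Priya: 07:00-09:45, 13:45-17:00.
Zane ∩ Priya ∩ Hiro: 07:00-09:45, 13:45-17:00.
Zane ∩ Priya ∩ Hiro ∩ Finn: 07:00-09:30, 13:45-17:00.
Zane ∩ Priya ∩ Hiro ∩ Finn ∩ Arjun: 07:15-09:00, 15:15-17:00.
Zane ∩ Priya ∩ Hiro ∩ Finn ∩ Arjun ∩ Jamal: 07:15-09:00, 15:15-17:00.
So the common availability across everyone is 07:15-09:00, 15:15-17:00.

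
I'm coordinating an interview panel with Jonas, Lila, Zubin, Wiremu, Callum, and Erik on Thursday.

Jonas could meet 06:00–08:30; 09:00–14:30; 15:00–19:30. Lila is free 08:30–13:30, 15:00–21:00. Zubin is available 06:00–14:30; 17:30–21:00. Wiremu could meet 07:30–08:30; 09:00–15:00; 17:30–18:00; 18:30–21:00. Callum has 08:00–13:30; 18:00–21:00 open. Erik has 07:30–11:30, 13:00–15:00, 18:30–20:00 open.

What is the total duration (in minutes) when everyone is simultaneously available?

Jonas ∩ Lila: 09:00-13:30, 15:00-19:30.
Jonas ∩ Lila ∩ Zubin: 09:00-13:30, 17:30-19:30.
Jonas ∩ Lila ∩ Zubin ∩ Wiremu: 09:00-13:30, 17:30-18:00, 18:30-19:30.
Jonas ∩ Lila ∩ Zubin ∩ Wiremu ∩ Callum: 09:00-13:30, 18:30-19:30.
Jonas ∩ Lila ∩ Zubin ∩ Wiremu ∩ Callum ∩ Erik: 09:00-11:30, 13:00-13:30, 18:30-19:30.
Summing the common windows: 150 + 30 + 60 = 240 minutes.

240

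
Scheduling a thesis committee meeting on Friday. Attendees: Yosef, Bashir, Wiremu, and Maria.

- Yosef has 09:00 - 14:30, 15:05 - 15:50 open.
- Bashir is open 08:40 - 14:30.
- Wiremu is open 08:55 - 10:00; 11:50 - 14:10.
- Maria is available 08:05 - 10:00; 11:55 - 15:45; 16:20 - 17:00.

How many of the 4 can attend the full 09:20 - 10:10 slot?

2

Yosef and Bashir can make the full 09:20-10:10 slot — that's 2.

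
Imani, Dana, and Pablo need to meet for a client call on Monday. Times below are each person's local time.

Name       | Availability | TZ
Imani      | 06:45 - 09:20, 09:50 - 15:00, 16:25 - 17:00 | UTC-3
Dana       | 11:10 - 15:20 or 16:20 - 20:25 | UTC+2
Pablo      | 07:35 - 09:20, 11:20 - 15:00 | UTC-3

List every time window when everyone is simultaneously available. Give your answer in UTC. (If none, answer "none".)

10:35-12:20, 14:20-18:00

Imani in UTC: 09:45-12:20, 12:50-18:00, 19:25-20:00 (add 3h to convert from UTC-3).
Dana in UTC: 09:10-13:20, 14:20-18:25 (subtract 2h to convert from UTC+2).
Pablo in UTC: 10:35-12:20, 14:20-18:00 (add 3h to convert from UTC-3).
Imani ∩ Dana: 09:45-12:20, 12:50-13:20, 14:20-18:00.
Imani ∩ Dana ∩ Pablo: 10:35-12:20, 14:20-18:00.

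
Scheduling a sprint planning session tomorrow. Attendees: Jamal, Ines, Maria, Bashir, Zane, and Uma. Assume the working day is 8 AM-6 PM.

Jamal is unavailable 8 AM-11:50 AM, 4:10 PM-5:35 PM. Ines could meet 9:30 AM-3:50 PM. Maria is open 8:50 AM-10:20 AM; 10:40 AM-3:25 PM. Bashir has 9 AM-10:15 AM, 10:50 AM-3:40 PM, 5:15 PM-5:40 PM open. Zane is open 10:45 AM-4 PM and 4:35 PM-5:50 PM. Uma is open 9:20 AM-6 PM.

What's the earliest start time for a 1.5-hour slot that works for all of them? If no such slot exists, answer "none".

Jamal free: 11:50-16:10, 17:35-18:00 (invert busy blocks within the working day).
Ines free: 09:30-15:50.
Maria free: 08:50-10:20, 10:40-15:25.
Bashir free: 09:00-10:15, 10:50-15:40, 17:15-17:40.
Zane free: 10:45-16:00, 16:35-17:50.
Uma free: 09:20-18:00.
Jamal ∩ Ines: 11:50-15:50.
Jamal ∩ Ines ∩ Maria: 11:50-15:25.
Jamal ∩ Ines ∩ Maria ∩ Bashir: 11:50-15:25.
Jamal ∩ Ines ∩ Maria ∩ Bashir ∩ Zane: 11:50-15:25.
Jamal ∩ Ines ∩ Maria ∩ Bashir ∩ Zane ∩ Uma: 11:50-15:25.
Those are the intersection windows.
The first common window of at least 90 minutes is 11:50-15:25, so the earliest start is 11:50.

11:50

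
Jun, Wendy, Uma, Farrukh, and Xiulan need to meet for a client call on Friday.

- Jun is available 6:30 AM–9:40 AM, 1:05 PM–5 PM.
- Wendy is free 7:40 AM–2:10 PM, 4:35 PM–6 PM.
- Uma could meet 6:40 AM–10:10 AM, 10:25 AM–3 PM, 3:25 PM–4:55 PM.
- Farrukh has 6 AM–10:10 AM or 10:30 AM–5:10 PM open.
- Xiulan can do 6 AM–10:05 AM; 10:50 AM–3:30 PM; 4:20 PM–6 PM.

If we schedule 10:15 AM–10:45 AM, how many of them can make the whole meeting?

Wendy can make the full 10:15-10:45 slot — that's 1.

1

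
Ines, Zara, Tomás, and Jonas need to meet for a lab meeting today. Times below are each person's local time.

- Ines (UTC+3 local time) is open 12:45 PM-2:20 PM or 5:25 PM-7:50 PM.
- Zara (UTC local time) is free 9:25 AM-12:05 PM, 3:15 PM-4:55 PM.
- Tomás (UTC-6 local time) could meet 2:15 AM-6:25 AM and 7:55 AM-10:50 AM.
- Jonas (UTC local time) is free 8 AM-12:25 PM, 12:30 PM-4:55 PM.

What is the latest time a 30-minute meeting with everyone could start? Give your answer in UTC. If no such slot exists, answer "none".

16:20

Ines in UTC: 09:45-11:20, 14:25-16:50 (subtract 3h to convert from UTC+3).
Zara in UTC: 09:25-12:05, 15:15-16:55.
Tomás in UTC: 08:15-12:25, 13:55-16:50 (add 6h to convert from UTC-6).
Jonas in UTC: 08:00-12:25, 12:30-16:55.
Ines ∩ Zara: 09:45-11:20, 15:15-16:50.
Ines ∩ Zara ∩ Tomás: 09:45-11:20, 15:15-16:50.
Ines ∩ Zara ∩ Tomás ∩ Jonas: 09:45-11:20, 15:15-16:50.
The last common window of at least 30 minutes is 15:15-16:50; a 30-minute meeting can start as late as 16:20 and still end by 16:50.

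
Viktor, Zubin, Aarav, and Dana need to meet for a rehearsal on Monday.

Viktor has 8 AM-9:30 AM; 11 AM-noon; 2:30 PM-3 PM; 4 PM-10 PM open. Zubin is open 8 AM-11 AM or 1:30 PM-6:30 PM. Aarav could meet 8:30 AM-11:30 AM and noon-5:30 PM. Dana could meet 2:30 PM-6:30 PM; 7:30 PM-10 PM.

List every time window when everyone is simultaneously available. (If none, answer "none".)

14:30-15:00, 16:00-17:30

Viktor ∩ Zubin: 08:00-09:30, 14:30-15:00, 16:00-18:30.
Viktor ∩ Zubin ∩ Aarav: 08:30-09:30, 14:30-15:00, 16:00-17:30.
Viktor ∩ Zubin ∩ Aarav ∩ Dana: 14:30-15:00, 16:00-17:30.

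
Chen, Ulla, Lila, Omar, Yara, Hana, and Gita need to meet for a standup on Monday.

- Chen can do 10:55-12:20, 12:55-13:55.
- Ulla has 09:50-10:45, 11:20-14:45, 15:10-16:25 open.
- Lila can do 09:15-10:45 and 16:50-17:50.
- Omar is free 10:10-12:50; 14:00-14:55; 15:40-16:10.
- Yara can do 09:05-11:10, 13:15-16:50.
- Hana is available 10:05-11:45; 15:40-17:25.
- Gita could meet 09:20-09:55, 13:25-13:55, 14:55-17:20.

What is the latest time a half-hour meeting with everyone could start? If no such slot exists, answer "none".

none

Chen ∩ Ulla: 11:20-12:20, 12:55-13:55.
Chen ∩ Ulla ∩ Lila: ∅.
Chen ∩ Ulla ∩ Lila ∩ Omar: ∅.
Chen ∩ Ulla ∩ Lila ∩ Omar ∩ Yara: ∅.
Chen ∩ Ulla ∩ Lila ∩ Omar ∩ Yara ∩ Hana: ∅.
Chen ∩ Ulla ∩ Lila ∩ Omar ∩ Yara ∩ Hana ∩ Gita: ∅.
There is no time when everyone is free.
No common window is at least 30 minutes long.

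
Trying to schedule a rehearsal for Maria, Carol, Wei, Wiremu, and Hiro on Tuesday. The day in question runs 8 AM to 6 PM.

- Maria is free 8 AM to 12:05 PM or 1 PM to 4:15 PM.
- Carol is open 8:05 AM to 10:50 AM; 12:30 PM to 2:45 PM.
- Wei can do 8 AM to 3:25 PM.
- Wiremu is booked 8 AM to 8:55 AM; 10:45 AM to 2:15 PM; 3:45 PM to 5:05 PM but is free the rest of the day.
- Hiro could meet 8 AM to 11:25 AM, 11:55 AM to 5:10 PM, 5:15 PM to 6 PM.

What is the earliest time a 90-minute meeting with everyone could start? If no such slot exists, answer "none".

Maria free: 08:00-12:05, 13:00-16:15.
Carol free: 08:05-10:50, 12:30-14:45.
Wei free: 08:00-15:25.
Wiremu free: 08:55-10:45, 14:15-15:45, 17:05-18:00 (invert busy blocks within the working day).
Hiro free: 08:00-11:25, 11:55-17:10, 17:15-18:00.
Maria ∩ Carol: 08:05-10:50, 13:00-14:45.
Maria ∩ Carol ∩ Wei: 08:05-10:50, 13:00-14:45.
Maria ∩ Carol ∩ Wei ∩ Wiremu: 08:55-10:45, 14:15-14:45.
Maria ∩ Carol ∩ Wei ∩ Wiremu ∩ Hiro: 08:55-10:45, 14:15-14:45.
Those are the intersection windows.
The first common window of at least 90 minutes is 08:55-10:45, so the earliest start is 08:55.

08:55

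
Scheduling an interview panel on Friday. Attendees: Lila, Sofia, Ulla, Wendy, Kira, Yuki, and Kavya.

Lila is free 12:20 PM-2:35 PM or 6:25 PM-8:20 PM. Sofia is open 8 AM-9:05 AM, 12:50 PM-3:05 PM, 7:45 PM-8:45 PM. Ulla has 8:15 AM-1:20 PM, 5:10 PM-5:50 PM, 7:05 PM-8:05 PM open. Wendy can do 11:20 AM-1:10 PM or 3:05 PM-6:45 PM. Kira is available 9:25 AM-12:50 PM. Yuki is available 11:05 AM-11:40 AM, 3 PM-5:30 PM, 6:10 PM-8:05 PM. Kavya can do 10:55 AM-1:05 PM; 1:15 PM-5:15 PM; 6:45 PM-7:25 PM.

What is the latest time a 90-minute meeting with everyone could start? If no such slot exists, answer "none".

none

Lila ∩ Sofia: 12:50-14:35, 19:45-20:20.
Lila ∩ Sofia ∩ Ulla: 12:50-13:20, 19:45-20:05.
Lila ∩ Sofia ∩ Ulla ∩ Wendy: 12:50-13:10.
Lila ∩ Sofia ∩ Ulla ∩ Wendy ∩ Kira: ∅.
Lila ∩ Sofia ∩ Ulla ∩ Wendy ∩ Kira ∩ Yuki: ∅.
Lila ∩ Sofia ∩ Ulla ∩ Wendy ∩ Kira ∩ Yuki ∩ Kavya: ∅.
There is no time when everyone is free.
No common window is at least 90 minutes long.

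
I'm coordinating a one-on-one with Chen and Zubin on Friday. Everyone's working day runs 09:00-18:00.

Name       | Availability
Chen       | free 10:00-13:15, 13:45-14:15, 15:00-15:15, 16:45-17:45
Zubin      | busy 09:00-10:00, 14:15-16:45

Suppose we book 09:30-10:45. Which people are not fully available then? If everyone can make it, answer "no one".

Chen free: 10:00-13:15, 13:45-14:15, 15:00-15:15, 16:45-17:45.
Zubin free: 10:00-14:15, 16:45-18:00 (invert busy blocks within the working day).
Chen: not fully free for 09:30-10:45. Zubin: not fully free for 09:30-10:45.

Chen, Zubin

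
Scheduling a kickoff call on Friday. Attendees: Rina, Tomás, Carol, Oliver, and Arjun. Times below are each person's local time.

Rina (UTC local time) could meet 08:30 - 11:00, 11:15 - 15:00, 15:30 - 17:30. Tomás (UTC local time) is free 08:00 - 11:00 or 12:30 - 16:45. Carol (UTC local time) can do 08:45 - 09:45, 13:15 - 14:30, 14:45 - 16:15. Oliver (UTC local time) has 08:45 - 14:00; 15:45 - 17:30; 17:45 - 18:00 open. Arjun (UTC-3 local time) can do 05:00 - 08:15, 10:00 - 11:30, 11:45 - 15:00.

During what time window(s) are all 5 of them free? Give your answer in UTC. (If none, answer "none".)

Rina in UTC: 08:30-11:00, 11:15-15:00, 15:30-17:30.
Tomás in UTC: 08:00-11:00, 12:30-16:45.
Carol in UTC: 08:45-09:45, 13:15-14:30, 14:45-16:15.
Oliver in UTC: 08:45-14:00, 15:45-17:30, 17:45-18:00.
Arjun in UTC: 08:00-11:15, 13:00-14:30, 14:45-18:00 (add 3h to convert from UTC-3).
Rina ∩ Tomás: 08:30-11:00, 12:30-15:00, 15:30-16:45.
Rina ∩ Tomás ∩ Carol: 08:45-09:45, 13:15-14:30, 14:45-15:00, 15:30-16:15.
Rina ∩ Tomás ∩ Carol ∩ Oliver: 08:45-09:45, 13:15-14:00, 15:45-16:15.
Rina ∩ Tomás ∩ Carol ∩ Oliver ∩ Arjun: 08:45-09:45, 13:15-14:00, 15:45-16:15.
So the common availability across everyone is 08:45-09:45, 13:15-14:00, 15:45-16:15.

08:45-09:45, 13:15-14:00, 15:45-16:15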